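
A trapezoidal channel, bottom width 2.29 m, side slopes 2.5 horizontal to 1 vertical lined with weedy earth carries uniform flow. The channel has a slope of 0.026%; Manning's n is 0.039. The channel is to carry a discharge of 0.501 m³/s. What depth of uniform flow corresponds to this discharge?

Manning's equation rearranged: A R^(2/3) = nQ / (1·√S) = 0.039 × 0.501 / (√0.00026) = 1.212.
At y = 0.492 m: A R^(2/3) = 0.8611 — short.
At y = 0.706 m: A R^(2/3) = 1.73 — over.
At y = 0.588 m: A R^(2/3) = 1.211 — close enough.

y_n = 0.588 m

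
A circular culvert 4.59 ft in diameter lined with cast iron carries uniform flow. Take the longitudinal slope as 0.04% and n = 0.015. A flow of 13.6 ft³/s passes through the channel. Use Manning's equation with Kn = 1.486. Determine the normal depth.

Manning's equation rearranged: A R^(2/3) = nQ / (1.486·√S) = 0.015 × 13.6 / (1.486 × √0.0004) = 6.864.
Trying y = 2.18 ft: A R^(2/3) = 8.303 — over.
Trying y = 1.96 ft: A R^(2/3) = 6.881 — matches.

y_n = 1.96 ft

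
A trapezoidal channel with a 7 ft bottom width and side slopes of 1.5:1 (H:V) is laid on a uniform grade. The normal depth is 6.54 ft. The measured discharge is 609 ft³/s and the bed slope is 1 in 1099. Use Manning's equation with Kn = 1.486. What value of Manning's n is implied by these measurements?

With bottom width b = 7 ft and side slope z = 1.5: A = (b + zy)y = (7 + 1.5×6.54)×6.54 = 109.9 ft²; P = b + 2y√(1+z²) = 7 + 2×6.54×1.803 = 30.58 ft.
Hydraulic radius R = A/P = 109.9/30.58 = 3.595 ft.
Rearranging Manning's equation: n = (1.486/Q) A R^(2/3) S^(1/2) = (1.486/609) × 109.9 × 3.595^(2/3) × √0.0009099 = 0.019.

n = 0.019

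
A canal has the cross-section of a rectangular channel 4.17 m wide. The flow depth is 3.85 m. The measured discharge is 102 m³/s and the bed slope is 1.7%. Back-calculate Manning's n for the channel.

n = 0.0251

Flow area A = b·y = 4.17 × 3.85 = 16.05 m². Wetted perimeter P = b + 2y = 4.17 + 2×3.85 = 11.87 m.
Hydraulic radius R = A/P = 16.05/11.87 = 1.353 m.
Rearranging Manning's equation: n = (1/Q) A R^(2/3) S^(1/2) = (1/102) × 16.05 × 1.353^(2/3) × √0.017 = 0.0251.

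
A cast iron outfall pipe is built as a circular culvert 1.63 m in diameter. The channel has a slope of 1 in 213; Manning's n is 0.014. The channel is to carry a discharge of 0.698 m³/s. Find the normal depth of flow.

Manning's equation rearranged: A R^(2/3) = nQ / (1·√S) = 0.014 × 0.698 / (√0.004695) = 0.1426.
Trying y = 0.348 m: A R^(2/3) = 0.1146 — too small.
Trying y = 0.388 m: A R^(2/3) = 0.1425 — matches.

y_n = 0.388 m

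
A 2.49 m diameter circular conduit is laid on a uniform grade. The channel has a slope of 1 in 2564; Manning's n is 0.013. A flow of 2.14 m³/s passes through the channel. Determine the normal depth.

Manning's equation rearranged: A R^(2/3) = nQ / (1·√S) = 0.013 × 2.14 / (√0.00039) = 1.409.
Try y = 0.843 m: A R^(2/3) = 0.8766 — too small.
Try y = 1.35 m: A R^(2/3) = 2.031 — too large.
Try y = 1.09 m: A R^(2/3) = 1.408 — matches.

y_n = 1.09 m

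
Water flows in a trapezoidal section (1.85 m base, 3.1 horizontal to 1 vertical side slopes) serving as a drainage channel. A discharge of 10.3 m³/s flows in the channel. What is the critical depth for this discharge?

y_c = 0.922 m

At critical depth, Q² T / (g A³) = 1, i.e. A³/T = Q²/g = 10.3²/9.81 = 10.81.
Try y = 0.82 m: A³/T = 6.737 — short.
Try y = 0.922 m: A³/T = 10.81 — close enough.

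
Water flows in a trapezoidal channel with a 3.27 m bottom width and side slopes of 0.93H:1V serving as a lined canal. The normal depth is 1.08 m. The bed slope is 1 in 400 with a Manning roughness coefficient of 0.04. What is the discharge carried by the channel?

Q = 4.73 m³/s

With bottom width b = 3.27 m and side slope z = 0.93: A = (b + zy)y = (3.27 + 0.93×1.08)×1.08 = 4.616 m²; P = b + 2y√(1+z²) = 3.27 + 2×1.08×1.366 = 6.22 m.
Hydraulic radius R = A/P = 4.616/6.22 = 0.7422 m.
Manning's equation: Q = (1/n) A R^(2/3) S^(1/2) = (1/0.04) × 4.616 × 0.7422^(2/3) × 0.0025^(1/2) = 4.73 m³/s.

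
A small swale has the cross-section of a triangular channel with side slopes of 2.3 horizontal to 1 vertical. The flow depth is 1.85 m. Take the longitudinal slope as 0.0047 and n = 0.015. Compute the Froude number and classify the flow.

supercritical

For a triangular section with side slope z = 2.3: A = zy² = 2.3×1.85² = 7.872 m²; P = 2y√(1+z²) = 2×1.85×2.508 = 9.28 m.
Hydraulic radius R = A/P = 7.872/9.28 = 0.8483 m.
V = (1/n) R^(2/3) √S = (1/0.015) × 0.8483^(2/3) × √0.0047 = 4.096 m/s. Hydraulic depth D_h = A/T = 7.872/8.51 = 0.925 m.
Froude number Fr = V/√(g·D_h) = 4.096/√(9.81×0.925) = 1.36, which is greater than 1, so the flow is supercritical.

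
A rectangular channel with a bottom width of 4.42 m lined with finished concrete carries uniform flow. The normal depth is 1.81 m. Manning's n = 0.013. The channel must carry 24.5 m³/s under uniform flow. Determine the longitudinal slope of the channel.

S = 0.0016

Flow area A = b·y = 4.42 × 1.81 = 8 m². Wetted perimeter P = b + 2y = 4.42 + 2×1.81 = 8.04 m.
Hydraulic radius R = A/P = 8/8.04 = 0.995 m.
From Manning's equation, S = [nQ / (1 A R^(2/3))]² = [0.013 × 24.5 / (1 × 8 × 0.995^(2/3))]² = 0.0016.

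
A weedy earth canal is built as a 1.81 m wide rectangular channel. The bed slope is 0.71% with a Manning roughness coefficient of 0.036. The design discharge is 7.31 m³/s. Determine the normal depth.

Manning's equation rearranged: A R^(2/3) = nQ / (1·√S) = 0.036 × 7.31 / (√0.0071) = 3.123.
Trying y = 1.69 m: A R^(2/3) = 2.15 — short.
Trying y = 2.76 m: A R^(2/3) = 3.869 — over.
Trying y = 2.3 m: A R^(2/3) = 3.122 — matches.

y_n = 2.3 m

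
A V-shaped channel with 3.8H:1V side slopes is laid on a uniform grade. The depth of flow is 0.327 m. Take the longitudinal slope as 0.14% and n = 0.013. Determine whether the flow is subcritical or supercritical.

subcritical

For a triangular section with side slope z = 3.8: A = zy² = 3.8×0.327² = 0.4063 m²; P = 2y√(1+z²) = 2×0.327×3.929 = 2.57 m.
Hydraulic radius R = A/P = 0.4063/2.57 = 0.1581 m.
V = (1/n) R^(2/3) √S = (1/0.013) × 0.1581^(2/3) × √0.0014 = 0.8416 m/s. Hydraulic depth D_h = A/T = 0.4063/2.485 = 0.1635 m.
Froude number Fr = V/√(g·D_h) = 0.8416/√(9.81×0.1635) = 0.665, which is less than 1, so the flow is subcritical.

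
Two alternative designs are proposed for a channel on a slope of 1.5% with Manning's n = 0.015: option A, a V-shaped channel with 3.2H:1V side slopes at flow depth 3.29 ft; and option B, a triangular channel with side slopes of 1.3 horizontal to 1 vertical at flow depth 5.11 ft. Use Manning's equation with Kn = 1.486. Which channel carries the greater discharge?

Channel A: For a triangular section with side slope z = 3.2: A = zy² = 3.2×3.29² = 34.64 ft²; P = 2y√(1+z²) = 2×3.29×3.353 = 22.06 ft. Hydraulic radius R = A/P = 34.64/22.06 = 1.57 ft. Q_A = (1.486/0.015)·34.64·1.57^(2/3)·√0.015 = 567.7 ft³/s.
Channel B: For a triangular section with side slope z = 1.3: A = zy² = 1.3×5.11² = 33.95 ft²; P = 2y√(1+z²) = 2×5.11×1.64 = 16.76 ft. Hydraulic radius R = A/P = 33.95/16.76 = 2.025 ft. Q_B = (1.486/0.015)·33.95·2.025^(2/3)·√0.015 = 659.3 ft³/s.
Q_A = 567.7 ft³/s vs Q_B = 659.3 ft³/s, so channel B carries more.

channel B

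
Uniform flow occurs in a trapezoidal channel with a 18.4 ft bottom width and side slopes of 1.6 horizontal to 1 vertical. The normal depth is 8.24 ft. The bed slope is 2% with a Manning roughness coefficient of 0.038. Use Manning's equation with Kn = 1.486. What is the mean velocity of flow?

With bottom width b = 18.4 ft and side slope z = 1.6: A = (b + zy)y = (18.4 + 1.6×8.24)×8.24 = 260.3 ft²; P = b + 2y√(1+z²) = 18.4 + 2×8.24×1.887 = 49.49 ft.
Hydraulic radius R = A/P = 260.3/49.49 = 5.258 ft.
From Manning's equation, V = (1.486/n) R^(2/3) S^(1/2) = (1.486/0.038) × 5.258^(2/3) × 0.02^(1/2) = 16.7 ft/s.

V = 16.7 ft/s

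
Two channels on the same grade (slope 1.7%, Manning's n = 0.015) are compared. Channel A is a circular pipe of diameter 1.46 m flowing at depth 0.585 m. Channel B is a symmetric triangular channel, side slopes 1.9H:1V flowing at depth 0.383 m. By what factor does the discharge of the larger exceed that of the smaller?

3.39

Channel A: For a circular section of diameter D = 1.46 m at depth y = 0.585 m, the central angle is θ = 2 arccos(1 − 2y/D) = 2.742 rad. Then A = (D²/8)(θ − sin θ) = 0.6268 m² and P = Dθ/2 = 2.001 m. Hydraulic radius R = A/P = 0.6268/2.001 = 0.3132 m. Q_A = (1/0.015)·0.6268·0.3132^(2/3)·√0.017 = 2.512 m³/s.
Channel B: For a triangular section with side slope z = 1.9: A = zy² = 1.9×0.383² = 0.2787 m²; P = 2y√(1+z²) = 2×0.383×2.147 = 1.645 m. Hydraulic radius R = A/P = 0.2787/1.645 = 0.1695 m. Q_B = (1/0.015)·0.2787·0.1695^(2/3)·√0.017 = 0.7419 m³/s.
The larger discharge is 2.512 m³/s and the smaller is 0.7419 m³/s; the ratio is 3.39.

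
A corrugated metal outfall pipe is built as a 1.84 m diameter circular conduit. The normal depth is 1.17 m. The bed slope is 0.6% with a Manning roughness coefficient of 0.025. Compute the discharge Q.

Q = 3.6 m³/s

For a circular section of diameter D = 1.84 m at depth y = 1.17 m, the central angle is θ = 2 arccos(1 − 2y/D) = 3.692 rad. Then A = (D²/8)(θ − sin θ) = 1.784 m² and P = Dθ/2 = 3.397 m.
Hydraulic radius R = A/P = 1.784/3.397 = 0.5252 m.
Manning's equation: Q = (1/n) A R^(2/3) S^(1/2) = (1/0.025) × 1.784 × 0.5252^(2/3) × 0.006^(1/2) = 3.6 m³/s.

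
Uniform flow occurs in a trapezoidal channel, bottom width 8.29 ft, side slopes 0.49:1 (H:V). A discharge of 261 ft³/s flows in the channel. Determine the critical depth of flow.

y_c = 2.95 ft

At critical depth, Q² T / (g A³) = 1, i.e. A³/T = Q²/g = 261²/32.2 = 2116.
Try y = 2.61 ft: A³/T = 1436 — too small.
Try y = 3.71 ft: A³/T = 4422 — too large.
Try y = 2.95 ft: A³/T = 2119 — close enough.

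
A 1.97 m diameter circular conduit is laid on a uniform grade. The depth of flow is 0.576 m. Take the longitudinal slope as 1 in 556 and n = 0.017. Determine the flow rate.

Q = 0.883 m³/s

For a circular section of diameter D = 1.97 m at depth y = 0.576 m, the central angle is θ = 2 arccos(1 − 2y/D) = 2.285 rad. Then A = (D²/8)(θ − sin θ) = 0.7421 m² and P = Dθ/2 = 2.251 m.
Hydraulic radius R = A/P = 0.7421/2.251 = 0.3297 m.
Manning's equation: Q = (1/n) A R^(2/3) S^(1/2) = (1/0.017) × 0.7421 × 0.3297^(2/3) × 0.001799^(1/2) = 0.883 m³/s.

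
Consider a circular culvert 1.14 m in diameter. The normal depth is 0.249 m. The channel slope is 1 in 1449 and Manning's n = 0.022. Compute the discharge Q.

Q = 0.0552 m³/s

For a circular section of diameter D = 1.14 m at depth y = 0.249 m, the central angle is θ = 2 arccos(1 − 2y/D) = 1.945 rad. Then A = (D²/8)(θ − sin θ) = 0.1648 m² and P = Dθ/2 = 1.109 m.
Hydraulic radius R = A/P = 0.1648/1.109 = 0.1486 m.
Manning's equation: Q = (1/n) A R^(2/3) S^(1/2) = (1/0.022) × 0.1648 × 0.1486^(2/3) × 0.0006901^(1/2) = 0.0552 m³/s.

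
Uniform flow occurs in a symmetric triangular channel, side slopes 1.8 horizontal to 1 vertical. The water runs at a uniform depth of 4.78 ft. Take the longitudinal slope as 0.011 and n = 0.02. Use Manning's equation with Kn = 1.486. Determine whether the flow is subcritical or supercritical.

For a triangular section with side slope z = 1.8: A = zy² = 1.8×4.78² = 41.13 ft²; P = 2y√(1+z²) = 2×4.78×2.059 = 19.69 ft.
Hydraulic radius R = A/P = 41.13/19.69 = 2.089 ft.
V = (1.486/n) R^(2/3) √S = (1.486/0.02) × 2.089^(2/3) × √0.011 = 12.74 ft/s. Hydraulic depth D_h = A/T = 41.13/17.21 = 2.39 ft.
Froude number Fr = V/√(g·D_h) = 12.74/√(32.2×2.39) = 1.45, which is greater than 1, so the flow is supercritical.

supercritical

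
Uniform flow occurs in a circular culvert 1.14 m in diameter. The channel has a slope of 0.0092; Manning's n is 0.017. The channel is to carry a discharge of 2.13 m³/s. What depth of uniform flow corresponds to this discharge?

y_n = 0.81 m

Manning's equation rearranged: A R^(2/3) = nQ / (1·√S) = 0.017 × 2.13 / (√0.0092) = 0.3775.
At y = 0.893 m: A R^(2/3) = 0.4229 — too large.
At y = 0.81 m: A R^(2/3) = 0.3773 — ≈ 0.3775.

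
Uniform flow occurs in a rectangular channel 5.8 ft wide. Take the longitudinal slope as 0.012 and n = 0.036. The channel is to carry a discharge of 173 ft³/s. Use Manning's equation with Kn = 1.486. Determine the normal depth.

Manning's equation rearranged: A R^(2/3) = nQ / (1.486·√S) = 0.036 × 173 / (1.486 × √0.012) = 38.26.
Trying y = 5.44 ft: A R^(2/3) = 48.26 — over.
Trying y = 3.73 ft: A R^(2/3) = 29.98 — short.
Trying y = 4.52 ft: A R^(2/3) = 38.31 — close enough.

y_n = 4.52 ft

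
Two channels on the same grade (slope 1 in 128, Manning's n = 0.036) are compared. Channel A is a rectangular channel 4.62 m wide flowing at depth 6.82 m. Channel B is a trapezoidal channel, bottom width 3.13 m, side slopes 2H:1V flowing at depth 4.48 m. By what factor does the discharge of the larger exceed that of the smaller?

2.1

Channel A: Flow area A = b·y = 4.62 × 6.82 = 31.51 m². Wetted perimeter P = b + 2y = 4.62 + 2×6.82 = 18.26 m. Hydraulic radius R = A/P = 31.51/18.26 = 1.726 m. Q_A = (1/0.036)·31.51·1.726^(2/3)·√0.007812 = 111.3 m³/s.
Channel B: With bottom width b = 3.13 m and side slope z = 2: A = (b + zy)y = (3.13 + 2×4.48)×4.48 = 54.16 m²; P = b + 2y√(1+z²) = 3.13 + 2×4.48×2.236 = 23.17 m. Hydraulic radius R = A/P = 54.16/23.17 = 2.338 m. Q_B = (1/0.036)·54.16·2.338^(2/3)·√0.007812 = 234.3 m³/s.
The larger discharge is 234.3 m³/s and the smaller is 111.3 m³/s; the ratio is 2.1.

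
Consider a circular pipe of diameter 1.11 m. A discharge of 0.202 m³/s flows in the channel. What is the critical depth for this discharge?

At critical depth, Q² T / (g A³) = 1, i.e. A³/T = Q²/g = 0.202²/9.81 = 0.004159.
Trying y = 0.286 m: A³/T = 0.007922 — high.
Trying y = 0.242 m: A³/T = 0.004128 — matches.

y_c = 0.242 m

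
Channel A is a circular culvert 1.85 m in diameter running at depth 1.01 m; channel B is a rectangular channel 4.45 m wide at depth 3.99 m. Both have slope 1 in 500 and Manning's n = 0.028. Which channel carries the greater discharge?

channel B

Channel A: For a circular section of diameter D = 1.85 m at depth y = 1.01 m, the central angle is θ = 2 arccos(1 − 2y/D) = 3.326 rad. Then A = (D²/8)(θ − sin θ) = 1.501 m² and P = Dθ/2 = 3.076 m. Hydraulic radius R = A/P = 1.501/3.076 = 0.488 m. Q_A = (1/0.028)·1.501·0.488^(2/3)·√0.002 = 1.486 m³/s.
Channel B: Flow area A = b·y = 4.45 × 3.99 = 17.76 m². Wetted perimeter P = b + 2y = 4.45 + 2×3.99 = 12.43 m. Hydraulic radius R = A/P = 17.76/12.43 = 1.428 m. Q_B = (1/0.028)·17.76·1.428^(2/3)·√0.002 = 35.97 m³/s.
Q_A = 1.486 m³/s vs Q_B = 35.97 m³/s, so channel B carries more.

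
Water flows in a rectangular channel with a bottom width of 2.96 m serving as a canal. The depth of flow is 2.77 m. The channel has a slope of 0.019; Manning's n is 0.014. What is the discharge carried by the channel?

Q = 78.8 m³/s

Flow area A = b·y = 2.96 × 2.77 = 8.199 m². Wetted perimeter P = b + 2y = 2.96 + 2×2.77 = 8.5 m.
Hydraulic radius R = A/P = 8.199/8.5 = 0.9646 m.
Manning's equation: Q = (1/n) A R^(2/3) S^(1/2) = (1/0.014) × 8.199 × 0.9646^(2/3) × 0.019^(1/2) = 78.8 m³/s.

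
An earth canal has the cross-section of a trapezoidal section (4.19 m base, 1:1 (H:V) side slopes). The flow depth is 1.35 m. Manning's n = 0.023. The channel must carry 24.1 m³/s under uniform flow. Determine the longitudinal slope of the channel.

With bottom width b = 4.19 m and side slope z = 1: A = (b + zy)y = (4.19 + 1×1.35)×1.35 = 7.479 m²; P = b + 2y√(1+z²) = 4.19 + 2×1.35×1.414 = 8.008 m.
Hydraulic radius R = A/P = 7.479/8.008 = 0.9339 m.
From Manning's equation, S = [nQ / (1 A R^(2/3))]² = [0.023 × 24.1 / (1 × 7.479 × 0.9339^(2/3))]² = 0.00602.

S = 0.00602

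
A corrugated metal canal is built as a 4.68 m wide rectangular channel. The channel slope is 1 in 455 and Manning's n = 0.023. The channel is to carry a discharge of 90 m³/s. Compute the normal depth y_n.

Manning's equation rearranged: A R^(2/3) = nQ / (1·√S) = 0.023 × 90 / (√0.002198) = 44.15.
Trying y = 8.24 m: A R^(2/3) = 57.54 — too large.
Trying y = 4.86 m: A R^(2/3) = 30.85 — too small.
Trying y = 6.56 m: A R^(2/3) = 44.15 — close enough.

y_n = 6.56 m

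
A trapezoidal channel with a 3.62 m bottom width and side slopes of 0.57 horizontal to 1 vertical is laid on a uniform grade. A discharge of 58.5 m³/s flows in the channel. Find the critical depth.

At critical depth, Q² T / (g A³) = 1, i.e. A³/T = Q²/g = 58.5²/9.81 = 348.9.
Trying y = 3.23 m: A³/T = 751.6 — high.
Trying y = 2.04 m: A³/T = 156.2 — low.
Trying y = 2.59 m: A³/T = 349.9 — matches.

y_c = 2.59 m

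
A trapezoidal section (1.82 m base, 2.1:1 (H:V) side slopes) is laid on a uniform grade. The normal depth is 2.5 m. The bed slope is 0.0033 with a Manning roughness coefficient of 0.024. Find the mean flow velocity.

V = 2.87 m/s

With bottom width b = 1.82 m and side slope z = 2.1: A = (b + zy)y = (1.82 + 2.1×2.5)×2.5 = 17.68 m²; P = b + 2y√(1+z²) = 1.82 + 2×2.5×2.326 = 13.45 m.
Hydraulic radius R = A/P = 17.68/13.45 = 1.314 m.
From Manning's equation, V = (1/n) R^(2/3) S^(1/2) = (1/0.024) × 1.314^(2/3) × 0.0033^(1/2) = 2.87 m/s.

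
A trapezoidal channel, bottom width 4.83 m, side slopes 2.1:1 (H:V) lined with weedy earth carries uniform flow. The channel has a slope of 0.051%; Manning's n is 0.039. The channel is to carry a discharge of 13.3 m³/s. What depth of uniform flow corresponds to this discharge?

y_n = 2.08 m

Manning's equation rearranged: A R^(2/3) = nQ / (1·√S) = 0.039 × 13.3 / (√0.00051) = 22.97.
Trying y = 2.56 m: A R^(2/3) = 35.16 — too large.
Trying y = 2.08 m: A R^(2/3) = 23.01 — close enough.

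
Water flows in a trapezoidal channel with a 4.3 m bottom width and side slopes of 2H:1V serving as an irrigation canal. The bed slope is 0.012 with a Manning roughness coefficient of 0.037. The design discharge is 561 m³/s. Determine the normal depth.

Manning's equation rearranged: A R^(2/3) = nQ / (1·√S) = 0.037 × 561 / (√0.012) = 189.5.
Try y = 7.29 m: A R^(2/3) = 331 — high.
Try y = 4.22 m: A R^(2/3) = 94.22 — low.
Try y = 5.74 m: A R^(2/3) = 189.3 — matches.

y_n = 5.74 m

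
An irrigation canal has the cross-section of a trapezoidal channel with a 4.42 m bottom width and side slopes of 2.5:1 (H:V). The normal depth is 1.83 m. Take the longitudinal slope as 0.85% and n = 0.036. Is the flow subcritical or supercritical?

With bottom width b = 4.42 m and side slope z = 2.5: A = (b + zy)y = (4.42 + 2.5×1.83)×1.83 = 16.46 m²; P = b + 2y√(1+z²) = 4.42 + 2×1.83×2.693 = 14.27 m.
Hydraulic radius R = A/P = 16.46/14.27 = 1.153 m.
V = (1/n) R^(2/3) √S = (1/0.036) × 1.153^(2/3) × √0.0085 = 2.816 m/s. Hydraulic depth D_h = A/T = 16.46/13.57 = 1.213 m.
Froude number Fr = V/√(g·D_h) = 2.816/√(9.81×1.213) = 0.816, which is less than 1, so the flow is subcritical.

subcritical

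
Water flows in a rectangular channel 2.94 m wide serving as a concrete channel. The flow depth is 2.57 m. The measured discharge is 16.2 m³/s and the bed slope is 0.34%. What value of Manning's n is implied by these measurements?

n = 0.026

Flow area A = b·y = 2.94 × 2.57 = 7.556 m². Wetted perimeter P = b + 2y = 2.94 + 2×2.57 = 8.08 m.
Hydraulic radius R = A/P = 7.556/8.08 = 0.9351 m.
Rearranging Manning's equation: n = (1/Q) A R^(2/3) S^(1/2) = (1/16.2) × 7.556 × 0.9351^(2/3) × √0.0034 = 0.026.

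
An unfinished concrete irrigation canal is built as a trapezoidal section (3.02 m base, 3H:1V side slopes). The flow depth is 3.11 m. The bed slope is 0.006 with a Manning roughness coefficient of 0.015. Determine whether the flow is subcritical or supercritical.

With bottom width b = 3.02 m and side slope z = 3: A = (b + zy)y = (3.02 + 3×3.11)×3.11 = 38.41 m²; P = b + 2y√(1+z²) = 3.02 + 2×3.11×3.162 = 22.69 m.
Hydraulic radius R = A/P = 38.41/22.69 = 1.693 m.
V = (1/n) R^(2/3) √S = (1/0.015) × 1.693^(2/3) × √0.006 = 7.335 m/s. Hydraulic depth D_h = A/T = 38.41/21.68 = 1.772 m.
Froude number Fr = V/√(g·D_h) = 7.335/√(9.81×1.772) = 1.76, which is greater than 1, so the flow is supercritical.

supercritical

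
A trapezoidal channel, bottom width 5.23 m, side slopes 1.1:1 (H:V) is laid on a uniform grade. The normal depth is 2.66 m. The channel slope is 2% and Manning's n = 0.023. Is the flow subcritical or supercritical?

supercritical

With bottom width b = 5.23 m and side slope z = 1.1: A = (b + zy)y = (5.23 + 1.1×2.66)×2.66 = 21.69 m²; P = b + 2y√(1+z²) = 5.23 + 2×2.66×1.487 = 13.14 m.
Hydraulic radius R = A/P = 21.69/13.14 = 1.651 m.
V = (1/n) R^(2/3) √S = (1/0.023) × 1.651^(2/3) × √0.02 = 8.59 m/s. Hydraulic depth D_h = A/T = 21.69/11.08 = 1.958 m.
Froude number Fr = V/√(g·D_h) = 8.59/√(9.81×1.958) = 1.96, which is greater than 1, so the flow is supercritical.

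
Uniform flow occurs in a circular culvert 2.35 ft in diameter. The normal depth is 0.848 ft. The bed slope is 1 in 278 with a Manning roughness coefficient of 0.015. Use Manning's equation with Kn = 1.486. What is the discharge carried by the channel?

For a circular section of diameter D = 2.35 ft at depth y = 0.848 ft, the central angle is θ = 2 arccos(1 − 2y/D) = 2.578 rad. Then A = (D²/8)(θ − sin θ) = 1.41 ft² and P = Dθ/2 = 3.029 ft.
Hydraulic radius R = A/P = 1.41/3.029 = 0.4656 ft.
Manning's equation: Q = (1.486/n) A R^(2/3) S^(1/2) = (1.486/0.015) × 1.41 × 0.4656^(2/3) × 0.003597^(1/2) = 5.03 ft³/s.

Q = 5.03 ft³/s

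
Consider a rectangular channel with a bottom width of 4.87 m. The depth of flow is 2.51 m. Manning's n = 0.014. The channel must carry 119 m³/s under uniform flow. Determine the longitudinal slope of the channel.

Flow area A = b·y = 4.87 × 2.51 = 12.22 m². Wetted perimeter P = b + 2y = 4.87 + 2×2.51 = 9.89 m.
Hydraulic radius R = A/P = 12.22/9.89 = 1.236 m.
From Manning's equation, S = [nQ / (1 A R^(2/3))]² = [0.014 × 119 / (1 × 12.22 × 1.236^(2/3))]² = 0.014.

S = 0.014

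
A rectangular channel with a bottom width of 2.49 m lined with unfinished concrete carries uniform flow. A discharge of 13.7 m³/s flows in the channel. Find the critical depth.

For a rectangular channel, critical depth y_c = (q²/g)^(1/3) where q = Q/b = 13.7/2.49 = 5.502 m²/s.
So y_c = (5.502²/9.81)^(1/3) = 1.46 m.

y_c = 1.46 m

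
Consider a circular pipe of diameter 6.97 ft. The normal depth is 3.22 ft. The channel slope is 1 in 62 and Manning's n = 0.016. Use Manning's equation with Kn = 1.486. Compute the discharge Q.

For a circular section of diameter D = 6.97 ft at depth y = 3.22 ft, the central angle is θ = 2 arccos(1 − 2y/D) = 2.989 rad. Then A = (D²/8)(θ − sin θ) = 17.23 ft² and P = Dθ/2 = 10.42 ft.
Hydraulic radius R = A/P = 17.23/10.42 = 1.654 ft.
Manning's equation: Q = (1.486/n) A R^(2/3) S^(1/2) = (1.486/0.016) × 17.23 × 1.654^(2/3) × 0.01613^(1/2) = 284 ft³/s.

Q = 284 ft³/s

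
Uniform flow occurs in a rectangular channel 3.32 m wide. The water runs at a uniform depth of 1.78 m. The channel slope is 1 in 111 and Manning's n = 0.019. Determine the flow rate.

Q = 26.7 m³/s

Flow area A = b·y = 3.32 × 1.78 = 5.91 m². Wetted perimeter P = b + 2y = 3.32 + 2×1.78 = 6.88 m.
Hydraulic radius R = A/P = 5.91/6.88 = 0.859 m.
Manning's equation: Q = (1/n) A R^(2/3) S^(1/2) = (1/0.019) × 5.91 × 0.859^(2/3) × 0.009009^(1/2) = 26.7 m³/s.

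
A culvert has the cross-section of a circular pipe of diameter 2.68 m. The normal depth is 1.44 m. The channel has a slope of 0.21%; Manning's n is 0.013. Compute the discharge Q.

Q = 8.58 m³/s

For a circular section of diameter D = 2.68 m at depth y = 1.44 m, the central angle is θ = 2 arccos(1 − 2y/D) = 3.291 rad. Then A = (D²/8)(θ − sin θ) = 3.088 m² and P = Dθ/2 = 4.41 m.
Hydraulic radius R = A/P = 3.088/4.41 = 0.7003 m.
Manning's equation: Q = (1/n) A R^(2/3) S^(1/2) = (1/0.013) × 3.088 × 0.7003^(2/3) × 0.0021^(1/2) = 8.58 m³/s.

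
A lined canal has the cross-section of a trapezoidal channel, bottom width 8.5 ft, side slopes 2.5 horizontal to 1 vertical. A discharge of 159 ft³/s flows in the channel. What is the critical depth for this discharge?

y_c = 1.84 ft

At critical depth, Q² T / (g A³) = 1, i.e. A³/T = Q²/g = 159²/32.2 = 785.1.
Trying y = 2.19 ft: A³/T = 1474 — high.
Trying y = 1.38 ft: A³/T = 291.2 — low.
Trying y = 1.84 ft: A³/T = 791.2 — close enough.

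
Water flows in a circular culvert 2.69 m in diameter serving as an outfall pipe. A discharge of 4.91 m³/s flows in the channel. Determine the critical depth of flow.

At critical depth, Q² T / (g A³) = 1, i.e. A³/T = Q²/g = 4.91²/9.81 = 2.458.
Try y = 1.21 m: A³/T = 5.693 — over.
Try y = 0.787 m: A³/T = 1.085 — short.
Try y = 0.972 m: A³/T = 2.455 — ≈ 2.458.

y_c = 0.972 m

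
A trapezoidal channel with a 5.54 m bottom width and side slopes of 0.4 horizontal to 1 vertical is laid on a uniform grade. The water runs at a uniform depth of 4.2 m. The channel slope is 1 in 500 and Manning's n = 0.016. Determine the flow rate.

Q = 138 m³/s

With bottom width b = 5.54 m and side slope z = 0.4: A = (b + zy)y = (5.54 + 0.4×4.2)×4.2 = 30.32 m²; P = b + 2y√(1+z²) = 5.54 + 2×4.2×1.077 = 14.59 m.
Hydraulic radius R = A/P = 30.32/14.59 = 2.079 m.
Manning's equation: Q = (1/n) A R^(2/3) S^(1/2) = (1/0.016) × 30.32 × 2.079^(2/3) × 0.002^(1/2) = 138 m³/s.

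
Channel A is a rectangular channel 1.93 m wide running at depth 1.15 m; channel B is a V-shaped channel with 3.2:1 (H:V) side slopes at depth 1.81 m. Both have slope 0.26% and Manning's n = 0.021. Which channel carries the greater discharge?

channel B

Channel A: Flow area A = b·y = 1.93 × 1.15 = 2.219 m². Wetted perimeter P = b + 2y = 1.93 + 2×1.15 = 4.23 m. Hydraulic radius R = A/P = 2.219/4.23 = 0.5247 m. Q_A = (1/0.021)·2.219·0.5247^(2/3)·√0.0026 = 3.506 m³/s.
Channel B: For a triangular section with side slope z = 3.2: A = zy² = 3.2×1.81² = 10.48 m²; P = 2y√(1+z²) = 2×1.81×3.353 = 12.14 m. Hydraulic radius R = A/P = 10.48/12.14 = 0.8638 m. Q_B = (1/0.021)·10.48·0.8638^(2/3)·√0.0026 = 23.09 m³/s.
Q_A = 3.506 m³/s vs Q_B = 23.09 m³/s, so channel B carries more.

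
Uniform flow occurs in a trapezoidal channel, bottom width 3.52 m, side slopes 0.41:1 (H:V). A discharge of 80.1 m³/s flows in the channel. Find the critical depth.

y_c = 3.28 m

At critical depth, Q² T / (g A³) = 1, i.e. A³/T = Q²/g = 80.1²/9.81 = 654.
Try y = 2.5 m: A³/T = 263.4 — short.
Try y = 3.28 m: A³/T = 654.3 — ≈ 654.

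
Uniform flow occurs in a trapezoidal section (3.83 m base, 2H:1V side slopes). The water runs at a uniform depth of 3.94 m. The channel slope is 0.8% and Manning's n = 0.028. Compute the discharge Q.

With bottom width b = 3.83 m and side slope z = 2: A = (b + zy)y = (3.83 + 2×3.94)×3.94 = 46.14 m²; P = b + 2y√(1+z²) = 3.83 + 2×3.94×2.236 = 21.45 m.
Hydraulic radius R = A/P = 46.14/21.45 = 2.151 m.
Manning's equation: Q = (1/n) A R^(2/3) S^(1/2) = (1/0.028) × 46.14 × 2.151^(2/3) × 0.008^(1/2) = 246 m³/s.

Q = 246 m³/s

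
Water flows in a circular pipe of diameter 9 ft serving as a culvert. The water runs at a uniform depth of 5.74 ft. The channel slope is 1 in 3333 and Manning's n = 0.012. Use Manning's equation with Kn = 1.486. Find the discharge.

Q = 172 ft³/s

For a circular section of diameter D = 9 ft at depth y = 5.74 ft, the central angle is θ = 2 arccos(1 − 2y/D) = 3.7 rad. Then A = (D²/8)(θ − sin θ) = 42.83 ft² and P = Dθ/2 = 16.65 ft.
Hydraulic radius R = A/P = 42.83/16.65 = 2.572 ft.
Manning's equation: Q = (1.486/n) A R^(2/3) S^(1/2) = (1.486/0.012) × 42.83 × 2.572^(2/3) × 0.0003^(1/2) = 172 ft³/s.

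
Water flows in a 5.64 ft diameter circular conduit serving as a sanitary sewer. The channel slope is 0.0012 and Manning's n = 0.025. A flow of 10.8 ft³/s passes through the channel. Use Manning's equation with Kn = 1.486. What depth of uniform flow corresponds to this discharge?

Manning's equation rearranged: A R^(2/3) = nQ / (1.486·√S) = 0.025 × 10.8 / (1.486 × √0.0012) = 5.245.
At y = 1.72 ft: A R^(2/3) = 6.35 — high.
At y = 1.56 ft: A R^(2/3) = 5.252 — close enough.

y_n = 1.56 ft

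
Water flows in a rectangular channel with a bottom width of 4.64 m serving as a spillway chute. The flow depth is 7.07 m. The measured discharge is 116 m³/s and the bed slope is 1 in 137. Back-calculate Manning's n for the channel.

n = 0.035

Flow area A = b·y = 4.64 × 7.07 = 32.8 m². Wetted perimeter P = b + 2y = 4.64 + 2×7.07 = 18.78 m.
Hydraulic radius R = A/P = 32.8/18.78 = 1.747 m.
Rearranging Manning's equation: n = (1/Q) A R^(2/3) S^(1/2) = (1/116) × 32.8 × 1.747^(2/3) × √0.007299 = 0.035.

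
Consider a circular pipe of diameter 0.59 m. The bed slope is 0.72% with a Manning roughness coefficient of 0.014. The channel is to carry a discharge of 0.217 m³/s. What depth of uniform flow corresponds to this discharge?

y_n = 0.284 m

Manning's equation rearranged: A R^(2/3) = nQ / (1·√S) = 0.014 × 0.217 / (√0.0072) = 0.0358.
Trying y = 0.359 m: A R^(2/3) = 0.05238 — over.
Trying y = 0.221 m: A R^(2/3) = 0.02279 — short.
Trying y = 0.284 m: A R^(2/3) = 0.03576 — ≈ 0.0358.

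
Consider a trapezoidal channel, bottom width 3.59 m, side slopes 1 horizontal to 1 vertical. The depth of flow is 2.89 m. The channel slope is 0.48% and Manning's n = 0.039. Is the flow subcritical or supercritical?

subcritical

With bottom width b = 3.59 m and side slope z = 1: A = (b + zy)y = (3.59 + 1×2.89)×2.89 = 18.73 m²; P = b + 2y√(1+z²) = 3.59 + 2×2.89×1.414 = 11.76 m.
Hydraulic radius R = A/P = 18.73/11.76 = 1.592 m.
V = (1/n) R^(2/3) √S = (1/0.039) × 1.592^(2/3) × √0.0048 = 2.422 m/s. Hydraulic depth D_h = A/T = 18.73/9.37 = 1.999 m.
Froude number Fr = V/√(g·D_h) = 2.422/√(9.81×1.999) = 0.547, which is less than 1, so the flow is subcritical.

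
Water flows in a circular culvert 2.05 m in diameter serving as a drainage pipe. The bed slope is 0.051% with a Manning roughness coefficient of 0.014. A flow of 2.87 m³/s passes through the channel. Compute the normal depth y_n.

y_n = 1.44 m

Manning's equation rearranged: A R^(2/3) = nQ / (1·√S) = 0.014 × 2.87 / (√0.00051) = 1.779.
Trying y = 1.84 m: A R^(2/3) = 2.25 — high.
Trying y = 1.44 m: A R^(2/3) = 1.778 — matches.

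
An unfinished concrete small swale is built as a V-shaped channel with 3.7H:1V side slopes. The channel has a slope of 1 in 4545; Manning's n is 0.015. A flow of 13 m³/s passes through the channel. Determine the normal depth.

Manning's equation rearranged: A R^(2/3) = nQ / (1·√S) = 0.015 × 13 / (√0.00022) = 13.15.
At y = 1.64 m: A R^(2/3) = 8.516 — low.
At y = 2.2 m: A R^(2/3) = 18.64 — high.
At y = 1.93 m: A R^(2/3) = 13.15 — matches.

y_n = 1.93 m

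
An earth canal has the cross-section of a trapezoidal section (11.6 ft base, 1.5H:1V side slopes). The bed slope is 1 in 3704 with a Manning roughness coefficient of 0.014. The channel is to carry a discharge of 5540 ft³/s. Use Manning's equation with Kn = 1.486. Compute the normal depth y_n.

Manning's equation rearranged: A R^(2/3) = nQ / (1.486·√S) = 0.014 × 5540 / (1.486 × √0.00027) = 3177.
Trying y = 16 ft: A R^(2/3) = 2320 — short.
Trying y = 21.1 ft: A R^(2/3) = 4350 — over.
Trying y = 18.4 ft: A R^(2/3) = 3179 — ≈ 3177.

y_n = 18.4 ft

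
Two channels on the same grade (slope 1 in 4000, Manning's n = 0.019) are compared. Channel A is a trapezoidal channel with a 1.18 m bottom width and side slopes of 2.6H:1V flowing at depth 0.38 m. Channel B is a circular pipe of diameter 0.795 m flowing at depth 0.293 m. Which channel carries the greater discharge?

channel A

Channel A: With bottom width b = 1.18 m and side slope z = 2.6: A = (b + zy)y = (1.18 + 2.6×0.38)×0.38 = 0.8238 m²; P = b + 2y√(1+z²) = 1.18 + 2×0.38×2.786 = 3.297 m. Hydraulic radius R = A/P = 0.8238/3.297 = 0.2499 m. Q_A = (1/0.019)·0.8238·0.2499^(2/3)·√0.00025 = 0.272 m³/s.
Channel B: For a circular section of diameter D = 0.795 m at depth y = 0.293 m, the central angle is θ = 2 arccos(1 − 2y/D) = 2.61 rad. Then A = (D²/8)(θ − sin θ) = 0.1661 m² and P = Dθ/2 = 1.037 m. Hydraulic radius R = A/P = 0.1661/1.037 = 0.1601 m. Q_B = (1/0.019)·0.1661·0.1601^(2/3)·√0.00025 = 0.04075 m³/s.
Q_A = 0.272 m³/s vs Q_B = 0.04075 m³/s, so channel A carries more.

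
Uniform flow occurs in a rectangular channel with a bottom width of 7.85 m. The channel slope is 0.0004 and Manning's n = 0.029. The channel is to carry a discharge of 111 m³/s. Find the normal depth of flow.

Manning's equation rearranged: A R^(2/3) = nQ / (1·√S) = 0.029 × 111 / (√0.0004) = 161.
Try y = 9.18 m: A R^(2/3) = 141.4 — too small.
Try y = 12.2 m: A R^(2/3) = 197.9 — too large.
Try y = 10.2 m: A R^(2/3) = 160.4 — matches.

y_n = 10.2 m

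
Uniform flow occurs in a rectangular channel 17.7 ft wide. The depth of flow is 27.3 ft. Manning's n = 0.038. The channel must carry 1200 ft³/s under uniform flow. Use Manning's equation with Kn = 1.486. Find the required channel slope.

S = 0.00032

Flow area A = b·y = 17.7 × 27.3 = 483.2 ft². Wetted perimeter P = b + 2y = 17.7 + 2×27.3 = 72.3 ft.
Hydraulic radius R = A/P = 483.2/72.3 = 6.683 ft.
From Manning's equation, S = [nQ / (1.486 A R^(2/3))]² = [0.038 × 1200 / (1.486 × 483.2 × 6.683^(2/3))]² = 0.00032.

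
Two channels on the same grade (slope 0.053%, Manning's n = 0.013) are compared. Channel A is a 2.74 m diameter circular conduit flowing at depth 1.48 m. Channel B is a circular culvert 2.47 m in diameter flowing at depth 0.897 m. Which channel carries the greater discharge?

channel A

Channel A: For a circular section of diameter D = 2.74 m at depth y = 1.48 m, the central angle is θ = 2 arccos(1 − 2y/D) = 3.302 rad. Then A = (D²/8)(θ − sin θ) = 3.249 m² and P = Dθ/2 = 4.524 m. Hydraulic radius R = A/P = 3.249/4.524 = 0.7182 m. Q_A = (1/0.013)·3.249·0.7182^(2/3)·√0.00053 = 4.615 m³/s.
Channel B: For a circular section of diameter D = 2.47 m at depth y = 0.897 m, the central angle is θ = 2 arccos(1 − 2y/D) = 2.587 rad. Then A = (D²/8)(θ − sin θ) = 1.572 m² and P = Dθ/2 = 3.195 m. Hydraulic radius R = A/P = 1.572/3.195 = 0.4918 m. Q_B = (1/0.013)·1.572·0.4918^(2/3)·√0.00053 = 1.734 m³/s.
Q_A = 4.615 m³/s vs Q_B = 1.734 m³/s, so channel A carries more.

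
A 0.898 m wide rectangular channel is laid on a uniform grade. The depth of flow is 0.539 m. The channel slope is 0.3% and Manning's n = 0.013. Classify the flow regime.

subcritical

Flow area A = b·y = 0.898 × 0.539 = 0.484 m². Wetted perimeter P = b + 2y = 0.898 + 2×0.539 = 1.976 m.
Hydraulic radius R = A/P = 0.484/1.976 = 0.245 m.
V = (1/n) R^(2/3) √S = (1/0.013) × 0.245^(2/3) × √0.003 = 1.649 m/s. Hydraulic depth D_h = A/T = 0.484/0.898 = 0.539 m.
Froude number Fr = V/√(g·D_h) = 1.649/√(9.81×0.539) = 0.717, which is less than 1, so the flow is subcritical.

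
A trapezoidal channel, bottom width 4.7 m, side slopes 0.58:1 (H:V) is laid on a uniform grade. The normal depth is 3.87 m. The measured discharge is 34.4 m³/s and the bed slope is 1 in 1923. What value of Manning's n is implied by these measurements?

With bottom width b = 4.7 m and side slope z = 0.58: A = (b + zy)y = (4.7 + 0.58×3.87)×3.87 = 26.88 m²; P = b + 2y√(1+z²) = 4.7 + 2×3.87×1.156 = 13.65 m.
Hydraulic radius R = A/P = 26.88/13.65 = 1.969 m.
Rearranging Manning's equation: n = (1/Q) A R^(2/3) S^(1/2) = (1/34.4) × 26.88 × 1.969^(2/3) × √0.00052 = 0.028.

n = 0.028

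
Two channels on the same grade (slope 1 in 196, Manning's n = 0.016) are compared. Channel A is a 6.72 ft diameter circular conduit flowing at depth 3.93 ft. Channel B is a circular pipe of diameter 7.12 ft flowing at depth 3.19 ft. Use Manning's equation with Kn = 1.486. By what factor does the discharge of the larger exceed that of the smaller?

1.34

Channel A: For a circular section of diameter D = 6.72 ft at depth y = 3.93 ft, the central angle is θ = 2 arccos(1 − 2y/D) = 3.483 rad. Then A = (D²/8)(θ − sin θ) = 21.55 ft² and P = Dθ/2 = 11.7 ft. Hydraulic radius R = A/P = 21.55/11.7 = 1.841 ft. Q_A = (1.486/0.016)·21.55·1.841^(2/3)·√0.005102 = 214.7 ft³/s.
Channel B: For a circular section of diameter D = 7.12 ft at depth y = 3.19 ft, the central angle is θ = 2 arccos(1 − 2y/D) = 2.933 rad. Then A = (D²/8)(θ − sin θ) = 17.28 ft² and P = Dθ/2 = 10.44 ft. Hydraulic radius R = A/P = 17.28/10.44 = 1.655 ft. Q_B = (1.486/0.016)·17.28·1.655^(2/3)·√0.005102 = 160.3 ft³/s.
The larger discharge is 214.7 ft³/s and the smaller is 160.3 ft³/s; the ratio is 1.34.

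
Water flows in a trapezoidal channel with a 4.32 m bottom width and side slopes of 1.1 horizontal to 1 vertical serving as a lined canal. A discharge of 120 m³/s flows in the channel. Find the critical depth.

At critical depth, Q² T / (g A³) = 1, i.e. A³/T = Q²/g = 120²/9.81 = 1468.
Try y = 2.71 m: A³/T = 753.3 — short.
Try y = 3.82 m: A³/T = 2711 — over.
Try y = 3.25 m: A³/T = 1473 — ≈ 1468.

y_c = 3.25 m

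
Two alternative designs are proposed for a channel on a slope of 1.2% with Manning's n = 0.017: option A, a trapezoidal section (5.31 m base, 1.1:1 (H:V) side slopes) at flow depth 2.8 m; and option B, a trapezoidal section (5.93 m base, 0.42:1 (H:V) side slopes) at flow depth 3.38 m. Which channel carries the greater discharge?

Channel A: With bottom width b = 5.31 m and side slope z = 1.1: A = (b + zy)y = (5.31 + 1.1×2.8)×2.8 = 23.49 m²; P = b + 2y√(1+z²) = 5.31 + 2×2.8×1.487 = 13.63 m. Hydraulic radius R = A/P = 23.49/13.63 = 1.723 m. Q_A = (1/0.017)·23.49·1.723^(2/3)·√0.012 = 217.6 m³/s.
Channel B: With bottom width b = 5.93 m and side slope z = 0.42: A = (b + zy)y = (5.93 + 0.42×3.38)×3.38 = 24.84 m²; P = b + 2y√(1+z²) = 5.93 + 2×3.38×1.085 = 13.26 m. Hydraulic radius R = A/P = 24.84/13.26 = 1.873 m. Q_B = (1/0.017)·24.84·1.873^(2/3)·√0.012 = 243.2 m³/s.
Q_A = 217.6 m³/s vs Q_B = 243.2 m³/s, so channel B carries more.

channel B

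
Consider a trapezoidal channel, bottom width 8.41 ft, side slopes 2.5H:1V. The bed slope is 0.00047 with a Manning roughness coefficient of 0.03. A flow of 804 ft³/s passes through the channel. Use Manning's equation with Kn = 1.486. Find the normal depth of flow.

y_n = 8.74 ft

Manning's equation rearranged: A R^(2/3) = nQ / (1.486·√S) = 0.03 × 804 / (1.486 × √0.00047) = 748.7.
Try y = 9.65 ft: A R^(2/3) = 942.4 — over.
Try y = 6.92 ft: A R^(2/3) = 440.4 — short.
Try y = 8.74 ft: A R^(2/3) = 749.1 — close enough.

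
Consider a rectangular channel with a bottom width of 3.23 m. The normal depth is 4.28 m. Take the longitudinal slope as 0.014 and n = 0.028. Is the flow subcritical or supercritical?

subcritical

Flow area A = b·y = 3.23 × 4.28 = 13.82 m². Wetted perimeter P = b + 2y = 3.23 + 2×4.28 = 11.79 m.
Hydraulic radius R = A/P = 13.82/11.79 = 1.173 m.
V = (1/n) R^(2/3) √S = (1/0.028) × 1.173^(2/3) × √0.014 = 4.699 m/s. Hydraulic depth D_h = A/T = 13.82/3.23 = 4.28 m.
Froude number Fr = V/√(g·D_h) = 4.699/√(9.81×4.28) = 0.725, which is less than 1, so the flow is subcritical.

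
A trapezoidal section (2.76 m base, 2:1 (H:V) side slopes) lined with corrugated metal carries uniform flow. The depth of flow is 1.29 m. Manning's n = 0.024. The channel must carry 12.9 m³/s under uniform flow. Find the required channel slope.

S = 0.00269

With bottom width b = 2.76 m and side slope z = 2: A = (b + zy)y = (2.76 + 2×1.29)×1.29 = 6.889 m²; P = b + 2y√(1+z²) = 2.76 + 2×1.29×2.236 = 8.529 m.
Hydraulic radius R = A/P = 6.889/8.529 = 0.8077 m.
From Manning's equation, S = [nQ / (1 A R^(2/3))]² = [0.024 × 12.9 / (1 × 6.889 × 0.8077^(2/3))]² = 0.00269.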